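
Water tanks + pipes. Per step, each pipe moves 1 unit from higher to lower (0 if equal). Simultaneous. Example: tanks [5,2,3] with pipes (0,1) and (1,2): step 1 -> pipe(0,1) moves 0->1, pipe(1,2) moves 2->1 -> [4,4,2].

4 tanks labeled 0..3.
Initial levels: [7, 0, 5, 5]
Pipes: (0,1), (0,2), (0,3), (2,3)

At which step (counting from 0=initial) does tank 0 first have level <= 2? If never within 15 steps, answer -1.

Answer: 5

Derivation:
Step 1: flows [0->1,0->2,0->3,2=3] -> levels [4 1 6 6]
Step 2: flows [0->1,2->0,3->0,2=3] -> levels [5 2 5 5]
Step 3: flows [0->1,0=2,0=3,2=3] -> levels [4 3 5 5]
Step 4: flows [0->1,2->0,3->0,2=3] -> levels [5 4 4 4]
Step 5: flows [0->1,0->2,0->3,2=3] -> levels [2 5 5 5]
Tank 0 first reaches <=2 at step 5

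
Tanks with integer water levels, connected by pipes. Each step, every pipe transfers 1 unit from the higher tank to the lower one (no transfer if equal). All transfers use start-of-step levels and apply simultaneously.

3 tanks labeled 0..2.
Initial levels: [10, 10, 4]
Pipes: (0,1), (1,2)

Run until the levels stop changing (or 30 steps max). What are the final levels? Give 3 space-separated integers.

Answer: 8 8 8

Derivation:
Step 1: flows [0=1,1->2] -> levels [10 9 5]
Step 2: flows [0->1,1->2] -> levels [9 9 6]
Step 3: flows [0=1,1->2] -> levels [9 8 7]
Step 4: flows [0->1,1->2] -> levels [8 8 8]
Step 5: flows [0=1,1=2] -> levels [8 8 8]
  -> stable (no change)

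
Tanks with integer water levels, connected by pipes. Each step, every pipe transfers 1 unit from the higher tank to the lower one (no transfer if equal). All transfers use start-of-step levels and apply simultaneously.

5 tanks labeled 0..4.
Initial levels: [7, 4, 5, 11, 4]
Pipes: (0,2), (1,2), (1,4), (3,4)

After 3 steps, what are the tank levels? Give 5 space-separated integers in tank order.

Step 1: flows [0->2,2->1,1=4,3->4] -> levels [6 5 5 10 5]
Step 2: flows [0->2,1=2,1=4,3->4] -> levels [5 5 6 9 6]
Step 3: flows [2->0,2->1,4->1,3->4] -> levels [6 7 4 8 6]

Answer: 6 7 4 8 6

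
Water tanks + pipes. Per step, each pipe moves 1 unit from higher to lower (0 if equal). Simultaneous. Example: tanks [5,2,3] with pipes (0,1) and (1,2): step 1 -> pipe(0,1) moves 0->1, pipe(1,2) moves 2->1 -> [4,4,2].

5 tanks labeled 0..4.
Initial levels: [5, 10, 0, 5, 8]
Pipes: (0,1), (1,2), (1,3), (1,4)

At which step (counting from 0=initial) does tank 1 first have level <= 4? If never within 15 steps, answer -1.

Step 1: flows [1->0,1->2,1->3,1->4] -> levels [6 6 1 6 9]
Step 2: flows [0=1,1->2,1=3,4->1] -> levels [6 6 2 6 8]
Step 3: flows [0=1,1->2,1=3,4->1] -> levels [6 6 3 6 7]
Step 4: flows [0=1,1->2,1=3,4->1] -> levels [6 6 4 6 6]
Step 5: flows [0=1,1->2,1=3,1=4] -> levels [6 5 5 6 6]
Step 6: flows [0->1,1=2,3->1,4->1] -> levels [5 8 5 5 5]
Step 7: flows [1->0,1->2,1->3,1->4] -> levels [6 4 6 6 6]
Tank 1 first reaches <=4 at step 7

Answer: 7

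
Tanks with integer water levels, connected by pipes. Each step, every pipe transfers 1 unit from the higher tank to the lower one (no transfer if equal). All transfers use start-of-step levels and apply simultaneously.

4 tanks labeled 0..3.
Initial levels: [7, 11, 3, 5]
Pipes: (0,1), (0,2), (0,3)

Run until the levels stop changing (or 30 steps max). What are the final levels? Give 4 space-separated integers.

Answer: 8 6 6 6

Derivation:
Step 1: flows [1->0,0->2,0->3] -> levels [6 10 4 6]
Step 2: flows [1->0,0->2,0=3] -> levels [6 9 5 6]
Step 3: flows [1->0,0->2,0=3] -> levels [6 8 6 6]
Step 4: flows [1->0,0=2,0=3] -> levels [7 7 6 6]
Step 5: flows [0=1,0->2,0->3] -> levels [5 7 7 7]
Step 6: flows [1->0,2->0,3->0] -> levels [8 6 6 6]
Step 7: flows [0->1,0->2,0->3] -> levels [5 7 7 7]
  -> period-2 cycle: step 7 state = step 5 state; never stabilizes
  -> state at step 30: (30-5) mod 2 = 1, same as step 6 -> [8 6 6 6]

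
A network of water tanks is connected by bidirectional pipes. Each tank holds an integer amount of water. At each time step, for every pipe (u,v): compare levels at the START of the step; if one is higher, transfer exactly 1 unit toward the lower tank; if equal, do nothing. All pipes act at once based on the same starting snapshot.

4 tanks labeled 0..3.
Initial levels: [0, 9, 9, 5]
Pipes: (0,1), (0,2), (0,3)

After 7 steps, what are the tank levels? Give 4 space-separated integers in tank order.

Step 1: flows [1->0,2->0,3->0] -> levels [3 8 8 4]
Step 2: flows [1->0,2->0,3->0] -> levels [6 7 7 3]
Step 3: flows [1->0,2->0,0->3] -> levels [7 6 6 4]
Step 4: flows [0->1,0->2,0->3] -> levels [4 7 7 5]
Step 5: flows [1->0,2->0,3->0] -> levels [7 6 6 4]
  -> period-2 cycle: step 5 state = step 3 state
  -> state at step 7: (7-3) mod 2 = 0, same as step 3 -> [7 6 6 4]

Answer: 7 6 6 4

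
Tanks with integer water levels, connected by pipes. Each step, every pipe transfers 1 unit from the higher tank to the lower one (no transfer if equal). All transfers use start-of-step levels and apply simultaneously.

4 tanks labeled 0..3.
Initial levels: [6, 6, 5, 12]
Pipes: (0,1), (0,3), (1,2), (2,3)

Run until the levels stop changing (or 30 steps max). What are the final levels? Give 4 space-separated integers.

Answer: 6 9 6 8

Derivation:
Step 1: flows [0=1,3->0,1->2,3->2] -> levels [7 5 7 10]
Step 2: flows [0->1,3->0,2->1,3->2] -> levels [7 7 7 8]
Step 3: flows [0=1,3->0,1=2,3->2] -> levels [8 7 8 6]
Step 4: flows [0->1,0->3,2->1,2->3] -> levels [6 9 6 8]
Step 5: flows [1->0,3->0,1->2,3->2] -> levels [8 7 8 6]
  -> period-2 cycle: step 5 state = step 3 state; never stabilizes
  -> state at step 30: (30-3) mod 2 = 1, same as step 4 -> [6 9 6 8]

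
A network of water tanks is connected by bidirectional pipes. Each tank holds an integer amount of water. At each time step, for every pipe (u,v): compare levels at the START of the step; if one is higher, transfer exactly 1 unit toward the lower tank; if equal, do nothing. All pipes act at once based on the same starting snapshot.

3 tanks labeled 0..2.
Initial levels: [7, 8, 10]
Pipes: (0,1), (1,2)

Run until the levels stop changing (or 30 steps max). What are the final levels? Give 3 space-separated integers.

Step 1: flows [1->0,2->1] -> levels [8 8 9]
Step 2: flows [0=1,2->1] -> levels [8 9 8]
Step 3: flows [1->0,1->2] -> levels [9 7 9]
Step 4: flows [0->1,2->1] -> levels [8 9 8]
  -> period-2 cycle: step 4 state = step 2 state; never stabilizes
  -> state at step 30: (30-2) mod 2 = 0, same as step 2 -> [8 9 8]

Answer: 8 9 8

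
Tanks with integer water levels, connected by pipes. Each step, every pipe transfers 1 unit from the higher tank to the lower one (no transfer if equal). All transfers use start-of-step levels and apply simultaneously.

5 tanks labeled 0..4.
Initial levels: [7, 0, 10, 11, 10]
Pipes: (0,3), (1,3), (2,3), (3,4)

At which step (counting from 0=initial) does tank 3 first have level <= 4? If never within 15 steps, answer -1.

Step 1: flows [3->0,3->1,3->2,3->4] -> levels [8 1 11 7 11]
Step 2: flows [0->3,3->1,2->3,4->3] -> levels [7 2 10 9 10]
Step 3: flows [3->0,3->1,2->3,4->3] -> levels [8 3 9 9 9]
Step 4: flows [3->0,3->1,2=3,3=4] -> levels [9 4 9 7 9]
Step 5: flows [0->3,3->1,2->3,4->3] -> levels [8 5 8 9 8]
Step 6: flows [3->0,3->1,3->2,3->4] -> levels [9 6 9 5 9]
Step 7: flows [0->3,1->3,2->3,4->3] -> levels [8 5 8 9 8]
  -> period-2 cycle (repeats step 5); tank 3 never drops to <=4
Tank 3 never reaches <=4 within 15 steps

Answer: -1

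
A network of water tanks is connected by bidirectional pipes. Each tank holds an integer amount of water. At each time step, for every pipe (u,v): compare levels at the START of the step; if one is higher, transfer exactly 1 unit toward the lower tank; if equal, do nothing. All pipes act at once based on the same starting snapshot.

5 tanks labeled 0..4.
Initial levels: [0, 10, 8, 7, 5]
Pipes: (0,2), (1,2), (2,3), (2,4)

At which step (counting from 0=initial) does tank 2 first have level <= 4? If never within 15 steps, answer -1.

Step 1: flows [2->0,1->2,2->3,2->4] -> levels [1 9 6 8 6]
Step 2: flows [2->0,1->2,3->2,2=4] -> levels [2 8 7 7 6]
Step 3: flows [2->0,1->2,2=3,2->4] -> levels [3 7 6 7 7]
Step 4: flows [2->0,1->2,3->2,4->2] -> levels [4 6 8 6 6]
Step 5: flows [2->0,2->1,2->3,2->4] -> levels [5 7 4 7 7]
Tank 2 first reaches <=4 at step 5

Answer: 5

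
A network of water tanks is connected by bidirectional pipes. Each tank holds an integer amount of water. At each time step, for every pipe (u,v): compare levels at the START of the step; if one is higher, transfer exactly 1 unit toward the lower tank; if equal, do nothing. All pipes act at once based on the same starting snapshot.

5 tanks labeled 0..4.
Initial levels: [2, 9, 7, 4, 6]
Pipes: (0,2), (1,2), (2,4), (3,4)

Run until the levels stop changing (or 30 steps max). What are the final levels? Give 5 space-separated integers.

Answer: 5 5 7 6 5

Derivation:
Step 1: flows [2->0,1->2,2->4,4->3] -> levels [3 8 6 5 6]
Step 2: flows [2->0,1->2,2=4,4->3] -> levels [4 7 6 6 5]
Step 3: flows [2->0,1->2,2->4,3->4] -> levels [5 6 5 5 7]
Step 4: flows [0=2,1->2,4->2,4->3] -> levels [5 5 7 6 5]
Step 5: flows [2->0,2->1,2->4,3->4] -> levels [6 6 4 5 7]
Step 6: flows [0->2,1->2,4->2,4->3] -> levels [5 5 7 6 5]
  -> period-2 cycle: step 6 state = step 4 state; never stabilizes
  -> state at step 30: (30-4) mod 2 = 0, same as step 4 -> [5 5 7 6 5]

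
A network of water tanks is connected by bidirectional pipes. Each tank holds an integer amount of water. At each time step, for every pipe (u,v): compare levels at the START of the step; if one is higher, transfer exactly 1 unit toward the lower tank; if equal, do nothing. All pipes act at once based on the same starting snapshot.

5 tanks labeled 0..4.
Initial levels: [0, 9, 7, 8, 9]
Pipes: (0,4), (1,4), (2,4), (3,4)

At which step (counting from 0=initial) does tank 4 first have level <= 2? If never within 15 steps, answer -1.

Answer: -1

Derivation:
Step 1: flows [4->0,1=4,4->2,4->3] -> levels [1 9 8 9 6]
Step 2: flows [4->0,1->4,2->4,3->4] -> levels [2 8 7 8 8]
Step 3: flows [4->0,1=4,4->2,3=4] -> levels [3 8 8 8 6]
Step 4: flows [4->0,1->4,2->4,3->4] -> levels [4 7 7 7 8]
Step 5: flows [4->0,4->1,4->2,4->3] -> levels [5 8 8 8 4]
Step 6: flows [0->4,1->4,2->4,3->4] -> levels [4 7 7 7 8]
  -> period-2 cycle (repeats step 4); tank 4 never drops to <=2
Tank 4 never reaches <=2 within 15 steps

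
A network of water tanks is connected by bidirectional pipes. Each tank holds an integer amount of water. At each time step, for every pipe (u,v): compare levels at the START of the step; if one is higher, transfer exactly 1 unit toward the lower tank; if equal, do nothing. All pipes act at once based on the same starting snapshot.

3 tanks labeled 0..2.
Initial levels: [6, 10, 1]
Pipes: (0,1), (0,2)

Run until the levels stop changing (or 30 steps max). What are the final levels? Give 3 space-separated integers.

Step 1: flows [1->0,0->2] -> levels [6 9 2]
Step 2: flows [1->0,0->2] -> levels [6 8 3]
Step 3: flows [1->0,0->2] -> levels [6 7 4]
Step 4: flows [1->0,0->2] -> levels [6 6 5]
Step 5: flows [0=1,0->2] -> levels [5 6 6]
Step 6: flows [1->0,2->0] -> levels [7 5 5]
Step 7: flows [0->1,0->2] -> levels [5 6 6]
  -> period-2 cycle: step 7 state = step 5 state; never stabilizes
  -> state at step 30: (30-5) mod 2 = 1, same as step 6 -> [7 5 5]

Answer: 7 5 5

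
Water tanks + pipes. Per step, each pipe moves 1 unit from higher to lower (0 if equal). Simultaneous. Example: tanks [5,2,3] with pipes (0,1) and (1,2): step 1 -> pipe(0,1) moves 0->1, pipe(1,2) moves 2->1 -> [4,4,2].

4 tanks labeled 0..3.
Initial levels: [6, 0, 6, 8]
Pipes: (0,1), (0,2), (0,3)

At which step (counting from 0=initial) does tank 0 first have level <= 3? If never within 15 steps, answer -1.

Answer: 5

Derivation:
Step 1: flows [0->1,0=2,3->0] -> levels [6 1 6 7]
Step 2: flows [0->1,0=2,3->0] -> levels [6 2 6 6]
Step 3: flows [0->1,0=2,0=3] -> levels [5 3 6 6]
Step 4: flows [0->1,2->0,3->0] -> levels [6 4 5 5]
Step 5: flows [0->1,0->2,0->3] -> levels [3 5 6 6]
Tank 0 first reaches <=3 at step 5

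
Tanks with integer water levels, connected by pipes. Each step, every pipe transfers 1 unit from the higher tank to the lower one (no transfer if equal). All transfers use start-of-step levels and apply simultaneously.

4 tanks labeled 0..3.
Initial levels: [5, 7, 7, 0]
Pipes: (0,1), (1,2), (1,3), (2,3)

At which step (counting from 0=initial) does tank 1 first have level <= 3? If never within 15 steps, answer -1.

Step 1: flows [1->0,1=2,1->3,2->3] -> levels [6 5 6 2]
Step 2: flows [0->1,2->1,1->3,2->3] -> levels [5 6 4 4]
Step 3: flows [1->0,1->2,1->3,2=3] -> levels [6 3 5 5]
Tank 1 first reaches <=3 at step 3

Answer: 3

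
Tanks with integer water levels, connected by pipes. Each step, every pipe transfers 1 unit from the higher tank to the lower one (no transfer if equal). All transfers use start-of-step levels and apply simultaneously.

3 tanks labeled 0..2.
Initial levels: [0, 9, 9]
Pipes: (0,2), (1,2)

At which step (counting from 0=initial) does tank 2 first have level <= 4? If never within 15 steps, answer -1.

Step 1: flows [2->0,1=2] -> levels [1 9 8]
Step 2: flows [2->0,1->2] -> levels [2 8 8]
Step 3: flows [2->0,1=2] -> levels [3 8 7]
Step 4: flows [2->0,1->2] -> levels [4 7 7]
Step 5: flows [2->0,1=2] -> levels [5 7 6]
Step 6: flows [2->0,1->2] -> levels [6 6 6]
Step 7: flows [0=2,1=2] -> levels [6 6 6]
  -> stable; tank 2 stays at 6 > 4
Tank 2 never reaches <=4 within 15 steps

Answer: -1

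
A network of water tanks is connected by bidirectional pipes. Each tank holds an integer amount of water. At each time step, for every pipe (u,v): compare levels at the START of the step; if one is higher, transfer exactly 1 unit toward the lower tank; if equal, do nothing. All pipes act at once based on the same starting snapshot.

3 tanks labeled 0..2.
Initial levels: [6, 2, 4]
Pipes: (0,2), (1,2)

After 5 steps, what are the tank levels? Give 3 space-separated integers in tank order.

Step 1: flows [0->2,2->1] -> levels [5 3 4]
Step 2: flows [0->2,2->1] -> levels [4 4 4]
Step 3: flows [0=2,1=2] -> levels [4 4 4]
  -> stable; steps 4..5 unchanged -> [4 4 4]

Answer: 4 4 4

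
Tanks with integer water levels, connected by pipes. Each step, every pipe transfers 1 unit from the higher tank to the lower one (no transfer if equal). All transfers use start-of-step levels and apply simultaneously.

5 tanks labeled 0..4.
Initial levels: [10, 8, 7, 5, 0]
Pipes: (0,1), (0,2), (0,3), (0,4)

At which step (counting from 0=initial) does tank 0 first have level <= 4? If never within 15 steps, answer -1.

Answer: 5

Derivation:
Step 1: flows [0->1,0->2,0->3,0->4] -> levels [6 9 8 6 1]
Step 2: flows [1->0,2->0,0=3,0->4] -> levels [7 8 7 6 2]
Step 3: flows [1->0,0=2,0->3,0->4] -> levels [6 7 7 7 3]
Step 4: flows [1->0,2->0,3->0,0->4] -> levels [8 6 6 6 4]
Step 5: flows [0->1,0->2,0->3,0->4] -> levels [4 7 7 7 5]
Tank 0 first reaches <=4 at step 5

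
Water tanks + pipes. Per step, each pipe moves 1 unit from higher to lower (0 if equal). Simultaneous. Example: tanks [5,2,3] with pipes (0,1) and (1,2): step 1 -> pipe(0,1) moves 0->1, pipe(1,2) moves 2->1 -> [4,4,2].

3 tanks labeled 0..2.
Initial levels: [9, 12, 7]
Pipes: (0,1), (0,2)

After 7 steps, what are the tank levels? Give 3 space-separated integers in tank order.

Step 1: flows [1->0,0->2] -> levels [9 11 8]
Step 2: flows [1->0,0->2] -> levels [9 10 9]
Step 3: flows [1->0,0=2] -> levels [10 9 9]
Step 4: flows [0->1,0->2] -> levels [8 10 10]
Step 5: flows [1->0,2->0] -> levels [10 9 9]
  -> period-2 cycle: step 5 state = step 3 state
  -> state at step 7: (7-3) mod 2 = 0, same as step 3 -> [10 9 9]

Answer: 10 9 9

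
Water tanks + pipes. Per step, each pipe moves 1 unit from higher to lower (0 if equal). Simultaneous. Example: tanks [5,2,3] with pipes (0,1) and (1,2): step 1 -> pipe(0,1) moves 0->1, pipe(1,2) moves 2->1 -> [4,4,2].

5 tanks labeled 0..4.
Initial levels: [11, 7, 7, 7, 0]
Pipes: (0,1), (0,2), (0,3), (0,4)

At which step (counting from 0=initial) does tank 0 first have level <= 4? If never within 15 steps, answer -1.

Step 1: flows [0->1,0->2,0->3,0->4] -> levels [7 8 8 8 1]
Step 2: flows [1->0,2->0,3->0,0->4] -> levels [9 7 7 7 2]
Step 3: flows [0->1,0->2,0->3,0->4] -> levels [5 8 8 8 3]
Step 4: flows [1->0,2->0,3->0,0->4] -> levels [7 7 7 7 4]
Step 5: flows [0=1,0=2,0=3,0->4] -> levels [6 7 7 7 5]
Step 6: flows [1->0,2->0,3->0,0->4] -> levels [8 6 6 6 6]
Step 7: flows [0->1,0->2,0->3,0->4] -> levels [4 7 7 7 7]
Tank 0 first reaches <=4 at step 7

Answer: 7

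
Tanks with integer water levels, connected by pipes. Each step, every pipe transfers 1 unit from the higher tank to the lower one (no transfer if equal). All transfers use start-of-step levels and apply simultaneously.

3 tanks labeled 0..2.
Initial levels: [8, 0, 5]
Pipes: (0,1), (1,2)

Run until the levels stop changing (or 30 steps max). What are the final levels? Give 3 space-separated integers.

Step 1: flows [0->1,2->1] -> levels [7 2 4]
Step 2: flows [0->1,2->1] -> levels [6 4 3]
Step 3: flows [0->1,1->2] -> levels [5 4 4]
Step 4: flows [0->1,1=2] -> levels [4 5 4]
Step 5: flows [1->0,1->2] -> levels [5 3 5]
Step 6: flows [0->1,2->1] -> levels [4 5 4]
  -> period-2 cycle: step 6 state = step 4 state; never stabilizes
  -> state at step 30: (30-4) mod 2 = 0, same as step 4 -> [4 5 4]

Answer: 4 5 4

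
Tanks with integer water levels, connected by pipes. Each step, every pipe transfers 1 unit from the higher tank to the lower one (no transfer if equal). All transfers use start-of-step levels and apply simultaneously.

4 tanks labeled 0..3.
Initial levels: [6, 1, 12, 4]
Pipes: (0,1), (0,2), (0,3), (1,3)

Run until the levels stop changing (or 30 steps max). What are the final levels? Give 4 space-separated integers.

Answer: 5 6 6 6

Derivation:
Step 1: flows [0->1,2->0,0->3,3->1] -> levels [5 3 11 4]
Step 2: flows [0->1,2->0,0->3,3->1] -> levels [4 5 10 4]
Step 3: flows [1->0,2->0,0=3,1->3] -> levels [6 3 9 5]
Step 4: flows [0->1,2->0,0->3,3->1] -> levels [5 5 8 5]
Step 5: flows [0=1,2->0,0=3,1=3] -> levels [6 5 7 5]
Step 6: flows [0->1,2->0,0->3,1=3] -> levels [5 6 6 6]
Step 7: flows [1->0,2->0,3->0,1=3] -> levels [8 5 5 5]
Step 8: flows [0->1,0->2,0->3,1=3] -> levels [5 6 6 6]
  -> period-2 cycle: step 8 state = step 6 state; never stabilizes
  -> state at step 30: (30-6) mod 2 = 0, same as step 6 -> [5 6 6 6]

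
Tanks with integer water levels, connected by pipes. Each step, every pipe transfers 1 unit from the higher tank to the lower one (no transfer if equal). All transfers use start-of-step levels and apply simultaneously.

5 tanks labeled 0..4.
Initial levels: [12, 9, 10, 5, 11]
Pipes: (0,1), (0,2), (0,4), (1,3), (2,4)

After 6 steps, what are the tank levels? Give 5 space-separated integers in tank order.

Answer: 11 9 9 9 9

Derivation:
Step 1: flows [0->1,0->2,0->4,1->3,4->2] -> levels [9 9 12 6 11]
Step 2: flows [0=1,2->0,4->0,1->3,2->4] -> levels [11 8 10 7 11]
Step 3: flows [0->1,0->2,0=4,1->3,4->2] -> levels [9 8 12 8 10]
Step 4: flows [0->1,2->0,4->0,1=3,2->4] -> levels [10 9 10 8 10]
Step 5: flows [0->1,0=2,0=4,1->3,2=4] -> levels [9 9 10 9 10]
Step 6: flows [0=1,2->0,4->0,1=3,2=4] -> levels [11 9 9 9 9]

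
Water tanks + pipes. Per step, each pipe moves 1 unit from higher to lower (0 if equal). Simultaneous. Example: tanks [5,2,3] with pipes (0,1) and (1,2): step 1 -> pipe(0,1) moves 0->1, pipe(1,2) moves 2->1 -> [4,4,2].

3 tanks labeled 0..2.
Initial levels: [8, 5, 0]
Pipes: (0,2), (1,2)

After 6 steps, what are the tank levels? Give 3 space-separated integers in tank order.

Step 1: flows [0->2,1->2] -> levels [7 4 2]
Step 2: flows [0->2,1->2] -> levels [6 3 4]
Step 3: flows [0->2,2->1] -> levels [5 4 4]
Step 4: flows [0->2,1=2] -> levels [4 4 5]
Step 5: flows [2->0,2->1] -> levels [5 5 3]
Step 6: flows [0->2,1->2] -> levels [4 4 5]

Answer: 4 4 5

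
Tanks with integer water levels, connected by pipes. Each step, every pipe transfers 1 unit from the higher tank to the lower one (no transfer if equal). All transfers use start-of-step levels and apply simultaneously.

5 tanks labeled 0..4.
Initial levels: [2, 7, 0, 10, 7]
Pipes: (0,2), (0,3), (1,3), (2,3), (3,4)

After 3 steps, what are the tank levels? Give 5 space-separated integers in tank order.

Answer: 4 6 4 6 6

Derivation:
Step 1: flows [0->2,3->0,3->1,3->2,3->4] -> levels [2 8 2 6 8]
Step 2: flows [0=2,3->0,1->3,3->2,4->3] -> levels [3 7 3 6 7]
Step 3: flows [0=2,3->0,1->3,3->2,4->3] -> levels [4 6 4 6 6]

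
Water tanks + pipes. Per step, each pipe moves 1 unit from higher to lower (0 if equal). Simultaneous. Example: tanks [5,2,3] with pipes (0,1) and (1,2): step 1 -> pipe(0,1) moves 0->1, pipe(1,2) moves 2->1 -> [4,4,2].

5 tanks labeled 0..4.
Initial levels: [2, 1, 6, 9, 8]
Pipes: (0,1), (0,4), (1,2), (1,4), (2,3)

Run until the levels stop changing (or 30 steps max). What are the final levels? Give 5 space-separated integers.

Answer: 4 7 5 6 4

Derivation:
Step 1: flows [0->1,4->0,2->1,4->1,3->2] -> levels [2 4 6 8 6]
Step 2: flows [1->0,4->0,2->1,4->1,3->2] -> levels [4 5 6 7 4]
Step 3: flows [1->0,0=4,2->1,1->4,3->2] -> levels [5 4 6 6 5]
Step 4: flows [0->1,0=4,2->1,4->1,2=3] -> levels [4 7 5 6 4]
Step 5: flows [1->0,0=4,1->2,1->4,3->2] -> levels [5 4 7 5 5]
Step 6: flows [0->1,0=4,2->1,4->1,2->3] -> levels [4 7 5 6 4]
  -> period-2 cycle: step 6 state = step 4 state; never stabilizes
  -> state at step 30: (30-4) mod 2 = 0, same as step 4 -> [4 7 5 6 4]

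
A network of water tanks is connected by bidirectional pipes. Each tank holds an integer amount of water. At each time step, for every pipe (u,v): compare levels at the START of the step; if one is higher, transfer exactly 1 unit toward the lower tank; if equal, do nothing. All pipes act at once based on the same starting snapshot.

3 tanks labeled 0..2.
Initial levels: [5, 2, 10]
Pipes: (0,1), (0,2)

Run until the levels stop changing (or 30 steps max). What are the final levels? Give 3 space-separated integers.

Answer: 7 5 5

Derivation:
Step 1: flows [0->1,2->0] -> levels [5 3 9]
Step 2: flows [0->1,2->0] -> levels [5 4 8]
Step 3: flows [0->1,2->0] -> levels [5 5 7]
Step 4: flows [0=1,2->0] -> levels [6 5 6]
Step 5: flows [0->1,0=2] -> levels [5 6 6]
Step 6: flows [1->0,2->0] -> levels [7 5 5]
Step 7: flows [0->1,0->2] -> levels [5 6 6]
  -> period-2 cycle: step 7 state = step 5 state; never stabilizes
  -> state at step 30: (30-5) mod 2 = 1, same as step 6 -> [7 5 5]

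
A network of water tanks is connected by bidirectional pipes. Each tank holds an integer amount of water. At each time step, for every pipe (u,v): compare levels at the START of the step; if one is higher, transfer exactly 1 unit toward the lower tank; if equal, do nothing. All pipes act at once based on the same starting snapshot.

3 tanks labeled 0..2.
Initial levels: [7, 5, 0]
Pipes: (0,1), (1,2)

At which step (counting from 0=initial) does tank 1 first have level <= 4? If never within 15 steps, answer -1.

Step 1: flows [0->1,1->2] -> levels [6 5 1]
Step 2: flows [0->1,1->2] -> levels [5 5 2]
Step 3: flows [0=1,1->2] -> levels [5 4 3]
Tank 1 first reaches <=4 at step 3

Answer: 3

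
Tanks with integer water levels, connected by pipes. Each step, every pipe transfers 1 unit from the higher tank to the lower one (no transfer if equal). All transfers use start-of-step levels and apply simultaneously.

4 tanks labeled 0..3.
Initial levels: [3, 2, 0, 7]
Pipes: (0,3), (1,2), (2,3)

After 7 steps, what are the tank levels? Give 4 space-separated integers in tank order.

Step 1: flows [3->0,1->2,3->2] -> levels [4 1 2 5]
Step 2: flows [3->0,2->1,3->2] -> levels [5 2 2 3]
Step 3: flows [0->3,1=2,3->2] -> levels [4 2 3 3]
Step 4: flows [0->3,2->1,2=3] -> levels [3 3 2 4]
Step 5: flows [3->0,1->2,3->2] -> levels [4 2 4 2]
Step 6: flows [0->3,2->1,2->3] -> levels [3 3 2 4]
  -> period-2 cycle: step 6 state = step 4 state
  -> state at step 7: (7-4) mod 2 = 1, same as step 5 -> [4 2 4 2]

Answer: 4 2 4 2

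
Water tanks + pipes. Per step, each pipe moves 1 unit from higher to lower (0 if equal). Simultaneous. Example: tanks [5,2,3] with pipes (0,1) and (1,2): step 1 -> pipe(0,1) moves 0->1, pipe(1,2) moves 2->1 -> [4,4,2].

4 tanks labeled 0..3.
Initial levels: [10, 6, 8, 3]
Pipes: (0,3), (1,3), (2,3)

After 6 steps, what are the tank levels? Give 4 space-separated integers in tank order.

Step 1: flows [0->3,1->3,2->3] -> levels [9 5 7 6]
Step 2: flows [0->3,3->1,2->3] -> levels [8 6 6 7]
Step 3: flows [0->3,3->1,3->2] -> levels [7 7 7 6]
Step 4: flows [0->3,1->3,2->3] -> levels [6 6 6 9]
Step 5: flows [3->0,3->1,3->2] -> levels [7 7 7 6]
  -> period-2 cycle: step 5 state = step 3 state
  -> state at step 6: (6-3) mod 2 = 1, same as step 4 -> [6 6 6 9]

Answer: 6 6 6 9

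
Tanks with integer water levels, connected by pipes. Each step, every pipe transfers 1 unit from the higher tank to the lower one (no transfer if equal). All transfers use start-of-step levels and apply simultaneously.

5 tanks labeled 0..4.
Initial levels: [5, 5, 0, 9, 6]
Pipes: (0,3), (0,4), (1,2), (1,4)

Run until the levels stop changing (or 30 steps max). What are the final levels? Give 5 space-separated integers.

Answer: 7 5 4 5 4

Derivation:
Step 1: flows [3->0,4->0,1->2,4->1] -> levels [7 5 1 8 4]
Step 2: flows [3->0,0->4,1->2,1->4] -> levels [7 3 2 7 6]
Step 3: flows [0=3,0->4,1->2,4->1] -> levels [6 3 3 7 6]
Step 4: flows [3->0,0=4,1=2,4->1] -> levels [7 4 3 6 5]
Step 5: flows [0->3,0->4,1->2,4->1] -> levels [5 4 4 7 5]
Step 6: flows [3->0,0=4,1=2,4->1] -> levels [6 5 4 6 4]
Step 7: flows [0=3,0->4,1->2,1->4] -> levels [5 3 5 6 6]
Step 8: flows [3->0,4->0,2->1,4->1] -> levels [7 5 4 5 4]
Step 9: flows [0->3,0->4,1->2,1->4] -> levels [5 3 5 6 6]
  -> period-2 cycle: step 9 state = step 7 state; never stabilizes
  -> state at step 30: (30-7) mod 2 = 1, same as step 8 -> [7 5 4 5 4]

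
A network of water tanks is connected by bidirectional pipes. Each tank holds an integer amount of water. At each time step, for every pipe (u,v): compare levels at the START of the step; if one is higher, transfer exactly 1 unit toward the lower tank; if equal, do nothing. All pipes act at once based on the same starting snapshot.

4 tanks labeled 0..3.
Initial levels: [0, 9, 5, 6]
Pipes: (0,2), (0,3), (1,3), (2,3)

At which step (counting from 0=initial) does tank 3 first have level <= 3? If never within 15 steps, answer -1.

Answer: -1

Derivation:
Step 1: flows [2->0,3->0,1->3,3->2] -> levels [2 8 5 5]
Step 2: flows [2->0,3->0,1->3,2=3] -> levels [4 7 4 5]
Step 3: flows [0=2,3->0,1->3,3->2] -> levels [5 6 5 4]
Step 4: flows [0=2,0->3,1->3,2->3] -> levels [4 5 4 7]
Step 5: flows [0=2,3->0,3->1,3->2] -> levels [5 6 5 4]
  -> period-2 cycle (repeats step 3); tank 3 never drops to <=3
Tank 3 never reaches <=3 within 15 steps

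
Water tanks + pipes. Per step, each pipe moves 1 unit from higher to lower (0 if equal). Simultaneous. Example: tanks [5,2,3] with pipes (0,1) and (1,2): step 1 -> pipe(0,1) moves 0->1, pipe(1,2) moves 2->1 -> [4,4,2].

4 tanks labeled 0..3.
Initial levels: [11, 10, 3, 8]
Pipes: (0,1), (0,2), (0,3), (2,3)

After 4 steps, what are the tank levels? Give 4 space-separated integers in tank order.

Answer: 10 8 7 7

Derivation:
Step 1: flows [0->1,0->2,0->3,3->2] -> levels [8 11 5 8]
Step 2: flows [1->0,0->2,0=3,3->2] -> levels [8 10 7 7]
Step 3: flows [1->0,0->2,0->3,2=3] -> levels [7 9 8 8]
Step 4: flows [1->0,2->0,3->0,2=3] -> levels [10 8 7 7]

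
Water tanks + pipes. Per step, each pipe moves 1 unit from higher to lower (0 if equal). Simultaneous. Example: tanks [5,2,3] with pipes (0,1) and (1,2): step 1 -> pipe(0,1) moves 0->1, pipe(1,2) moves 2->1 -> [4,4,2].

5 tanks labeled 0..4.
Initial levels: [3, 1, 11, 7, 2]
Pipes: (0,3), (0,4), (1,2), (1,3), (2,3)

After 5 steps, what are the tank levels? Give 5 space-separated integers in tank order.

Step 1: flows [3->0,0->4,2->1,3->1,2->3] -> levels [3 3 9 6 3]
Step 2: flows [3->0,0=4,2->1,3->1,2->3] -> levels [4 5 7 5 3]
Step 3: flows [3->0,0->4,2->1,1=3,2->3] -> levels [4 6 5 5 4]
Step 4: flows [3->0,0=4,1->2,1->3,2=3] -> levels [5 4 6 5 4]
Step 5: flows [0=3,0->4,2->1,3->1,2->3] -> levels [4 6 4 5 5]

Answer: 4 6 4 5 5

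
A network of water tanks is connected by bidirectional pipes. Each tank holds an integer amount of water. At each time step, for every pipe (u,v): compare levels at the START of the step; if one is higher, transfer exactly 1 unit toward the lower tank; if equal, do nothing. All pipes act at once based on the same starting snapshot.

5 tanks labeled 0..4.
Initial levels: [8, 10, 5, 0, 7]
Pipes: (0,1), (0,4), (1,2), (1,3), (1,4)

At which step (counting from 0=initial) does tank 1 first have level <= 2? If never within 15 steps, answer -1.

Answer: -1

Derivation:
Step 1: flows [1->0,0->4,1->2,1->3,1->4] -> levels [8 6 6 1 9]
Step 2: flows [0->1,4->0,1=2,1->3,4->1] -> levels [8 7 6 2 7]
Step 3: flows [0->1,0->4,1->2,1->3,1=4] -> levels [6 6 7 3 8]
Step 4: flows [0=1,4->0,2->1,1->3,4->1] -> levels [7 7 6 4 6]
Step 5: flows [0=1,0->4,1->2,1->3,1->4] -> levels [6 4 7 5 8]
Step 6: flows [0->1,4->0,2->1,3->1,4->1] -> levels [6 8 6 4 6]
Step 7: flows [1->0,0=4,1->2,1->3,1->4] -> levels [7 4 7 5 7]
Step 8: flows [0->1,0=4,2->1,3->1,4->1] -> levels [6 8 6 4 6]
  -> period-2 cycle (repeats step 6); tank 1 never drops to <=2
Tank 1 never reaches <=2 within 15 steps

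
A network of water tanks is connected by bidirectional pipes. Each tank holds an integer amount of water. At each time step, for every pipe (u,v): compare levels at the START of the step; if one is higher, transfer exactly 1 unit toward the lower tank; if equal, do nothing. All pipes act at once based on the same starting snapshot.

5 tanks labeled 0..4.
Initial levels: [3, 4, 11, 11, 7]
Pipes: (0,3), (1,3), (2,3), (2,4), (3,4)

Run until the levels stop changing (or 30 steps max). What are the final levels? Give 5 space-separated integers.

Step 1: flows [3->0,3->1,2=3,2->4,3->4] -> levels [4 5 10 8 9]
Step 2: flows [3->0,3->1,2->3,2->4,4->3] -> levels [5 6 8 8 9]
Step 3: flows [3->0,3->1,2=3,4->2,4->3] -> levels [6 7 9 7 7]
Step 4: flows [3->0,1=3,2->3,2->4,3=4] -> levels [7 7 7 7 8]
Step 5: flows [0=3,1=3,2=3,4->2,4->3] -> levels [7 7 8 8 6]
Step 6: flows [3->0,3->1,2=3,2->4,3->4] -> levels [8 8 7 5 8]
Step 7: flows [0->3,1->3,2->3,4->2,4->3] -> levels [7 7 7 9 6]
Step 8: flows [3->0,3->1,3->2,2->4,3->4] -> levels [8 8 7 5 8]
  -> period-2 cycle: step 8 state = step 6 state; never stabilizes
  -> state at step 30: (30-6) mod 2 = 0, same as step 6 -> [8 8 7 5 8]

Answer: 8 8 7 5 8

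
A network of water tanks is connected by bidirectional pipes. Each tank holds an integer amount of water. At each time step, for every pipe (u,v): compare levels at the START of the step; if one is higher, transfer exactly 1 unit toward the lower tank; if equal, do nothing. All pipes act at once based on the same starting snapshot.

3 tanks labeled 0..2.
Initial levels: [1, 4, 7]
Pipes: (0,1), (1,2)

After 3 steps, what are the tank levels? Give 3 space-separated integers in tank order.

Step 1: flows [1->0,2->1] -> levels [2 4 6]
Step 2: flows [1->0,2->1] -> levels [3 4 5]
Step 3: flows [1->0,2->1] -> levels [4 4 4]

Answer: 4 4 4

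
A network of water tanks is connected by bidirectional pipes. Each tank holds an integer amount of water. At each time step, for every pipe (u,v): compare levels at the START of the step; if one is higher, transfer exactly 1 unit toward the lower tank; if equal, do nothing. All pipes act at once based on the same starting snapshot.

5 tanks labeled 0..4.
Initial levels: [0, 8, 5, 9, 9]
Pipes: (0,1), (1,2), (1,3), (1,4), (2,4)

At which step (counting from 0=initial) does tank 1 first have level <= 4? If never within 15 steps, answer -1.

Answer: 6

Derivation:
Step 1: flows [1->0,1->2,3->1,4->1,4->2] -> levels [1 8 7 8 7]
Step 2: flows [1->0,1->2,1=3,1->4,2=4] -> levels [2 5 8 8 8]
Step 3: flows [1->0,2->1,3->1,4->1,2=4] -> levels [3 7 7 7 7]
Step 4: flows [1->0,1=2,1=3,1=4,2=4] -> levels [4 6 7 7 7]
Step 5: flows [1->0,2->1,3->1,4->1,2=4] -> levels [5 8 6 6 6]
Step 6: flows [1->0,1->2,1->3,1->4,2=4] -> levels [6 4 7 7 7]
Tank 1 first reaches <=4 at step 6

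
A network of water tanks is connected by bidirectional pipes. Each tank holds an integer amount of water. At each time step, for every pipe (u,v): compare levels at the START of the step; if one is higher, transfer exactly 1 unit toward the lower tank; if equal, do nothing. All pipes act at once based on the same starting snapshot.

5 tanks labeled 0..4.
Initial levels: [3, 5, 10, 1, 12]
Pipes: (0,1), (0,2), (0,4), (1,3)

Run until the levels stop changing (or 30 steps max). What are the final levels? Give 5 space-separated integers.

Step 1: flows [1->0,2->0,4->0,1->3] -> levels [6 3 9 2 11]
Step 2: flows [0->1,2->0,4->0,1->3] -> levels [7 3 8 3 10]
Step 3: flows [0->1,2->0,4->0,1=3] -> levels [8 4 7 3 9]
Step 4: flows [0->1,0->2,4->0,1->3] -> levels [7 4 8 4 8]
Step 5: flows [0->1,2->0,4->0,1=3] -> levels [8 5 7 4 7]
Step 6: flows [0->1,0->2,0->4,1->3] -> levels [5 5 8 5 8]
Step 7: flows [0=1,2->0,4->0,1=3] -> levels [7 5 7 5 7]
Step 8: flows [0->1,0=2,0=4,1=3] -> levels [6 6 7 5 7]
Step 9: flows [0=1,2->0,4->0,1->3] -> levels [8 5 6 6 6]
Step 10: flows [0->1,0->2,0->4,3->1] -> levels [5 7 7 5 7]
Step 11: flows [1->0,2->0,4->0,1->3] -> levels [8 5 6 6 6]
  -> period-2 cycle: step 11 state = step 9 state; never stabilizes
  -> state at step 30: (30-9) mod 2 = 1, same as step 10 -> [5 7 7 5 7]

Answer: 5 7 7 5 7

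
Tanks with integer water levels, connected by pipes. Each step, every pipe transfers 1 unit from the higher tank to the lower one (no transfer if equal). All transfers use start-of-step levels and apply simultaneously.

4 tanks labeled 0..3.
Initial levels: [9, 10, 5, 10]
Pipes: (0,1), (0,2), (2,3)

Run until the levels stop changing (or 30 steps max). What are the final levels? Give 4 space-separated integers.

Step 1: flows [1->0,0->2,3->2] -> levels [9 9 7 9]
Step 2: flows [0=1,0->2,3->2] -> levels [8 9 9 8]
Step 3: flows [1->0,2->0,2->3] -> levels [10 8 7 9]
Step 4: flows [0->1,0->2,3->2] -> levels [8 9 9 8]
  -> period-2 cycle: step 4 state = step 2 state; never stabilizes
  -> state at step 30: (30-2) mod 2 = 0, same as step 2 -> [8 9 9 8]

Answer: 8 9 9 8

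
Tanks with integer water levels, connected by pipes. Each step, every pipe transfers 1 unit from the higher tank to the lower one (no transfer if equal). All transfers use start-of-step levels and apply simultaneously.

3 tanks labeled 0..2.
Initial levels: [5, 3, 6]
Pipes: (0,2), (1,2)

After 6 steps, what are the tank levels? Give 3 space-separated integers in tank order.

Step 1: flows [2->0,2->1] -> levels [6 4 4]
Step 2: flows [0->2,1=2] -> levels [5 4 5]
Step 3: flows [0=2,2->1] -> levels [5 5 4]
Step 4: flows [0->2,1->2] -> levels [4 4 6]
Step 5: flows [2->0,2->1] -> levels [5 5 4]
  -> period-2 cycle: step 5 state = step 3 state
  -> state at step 6: (6-3) mod 2 = 1, same as step 4 -> [4 4 6]

Answer: 4 4 6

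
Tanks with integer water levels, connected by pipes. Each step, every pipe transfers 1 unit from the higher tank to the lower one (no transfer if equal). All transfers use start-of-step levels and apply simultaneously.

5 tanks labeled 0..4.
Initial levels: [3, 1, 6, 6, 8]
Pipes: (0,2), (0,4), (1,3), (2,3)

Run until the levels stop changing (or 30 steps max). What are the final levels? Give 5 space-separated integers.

Answer: 6 4 4 5 5

Derivation:
Step 1: flows [2->0,4->0,3->1,2=3] -> levels [5 2 5 5 7]
Step 2: flows [0=2,4->0,3->1,2=3] -> levels [6 3 5 4 6]
Step 3: flows [0->2,0=4,3->1,2->3] -> levels [5 4 5 4 6]
Step 4: flows [0=2,4->0,1=3,2->3] -> levels [6 4 4 5 5]
Step 5: flows [0->2,0->4,3->1,3->2] -> levels [4 5 6 3 6]
Step 6: flows [2->0,4->0,1->3,2->3] -> levels [6 4 4 5 5]
  -> period-2 cycle: step 6 state = step 4 state; never stabilizes
  -> state at step 30: (30-4) mod 2 = 0, same as step 4 -> [6 4 4 5 5]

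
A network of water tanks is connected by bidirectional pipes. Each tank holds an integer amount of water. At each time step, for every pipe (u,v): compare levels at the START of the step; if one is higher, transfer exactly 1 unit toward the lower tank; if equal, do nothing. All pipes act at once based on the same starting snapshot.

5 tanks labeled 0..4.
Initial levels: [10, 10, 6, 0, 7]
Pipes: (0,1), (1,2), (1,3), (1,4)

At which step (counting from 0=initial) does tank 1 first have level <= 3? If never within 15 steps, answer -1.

Step 1: flows [0=1,1->2,1->3,1->4] -> levels [10 7 7 1 8]
Step 2: flows [0->1,1=2,1->3,4->1] -> levels [9 8 7 2 7]
Step 3: flows [0->1,1->2,1->3,1->4] -> levels [8 6 8 3 8]
Step 4: flows [0->1,2->1,1->3,4->1] -> levels [7 8 7 4 7]
Step 5: flows [1->0,1->2,1->3,1->4] -> levels [8 4 8 5 8]
Step 6: flows [0->1,2->1,3->1,4->1] -> levels [7 8 7 4 7]
  -> period-2 cycle (repeats step 4); tank 1 never drops to <=3
Tank 1 never reaches <=3 within 15 steps

Answer: -1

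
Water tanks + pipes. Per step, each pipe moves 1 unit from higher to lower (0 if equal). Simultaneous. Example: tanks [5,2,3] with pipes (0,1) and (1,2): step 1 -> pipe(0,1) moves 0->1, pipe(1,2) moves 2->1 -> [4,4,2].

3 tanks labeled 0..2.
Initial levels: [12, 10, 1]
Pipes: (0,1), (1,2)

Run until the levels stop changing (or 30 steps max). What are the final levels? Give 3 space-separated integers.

Step 1: flows [0->1,1->2] -> levels [11 10 2]
Step 2: flows [0->1,1->2] -> levels [10 10 3]
Step 3: flows [0=1,1->2] -> levels [10 9 4]
Step 4: flows [0->1,1->2] -> levels [9 9 5]
Step 5: flows [0=1,1->2] -> levels [9 8 6]
Step 6: flows [0->1,1->2] -> levels [8 8 7]
Step 7: flows [0=1,1->2] -> levels [8 7 8]
Step 8: flows [0->1,2->1] -> levels [7 9 7]
Step 9: flows [1->0,1->2] -> levels [8 7 8]
  -> period-2 cycle: step 9 state = step 7 state; never stabilizes
  -> state at step 30: (30-7) mod 2 = 1, same as step 8 -> [7 9 7]

Answer: 7 9 7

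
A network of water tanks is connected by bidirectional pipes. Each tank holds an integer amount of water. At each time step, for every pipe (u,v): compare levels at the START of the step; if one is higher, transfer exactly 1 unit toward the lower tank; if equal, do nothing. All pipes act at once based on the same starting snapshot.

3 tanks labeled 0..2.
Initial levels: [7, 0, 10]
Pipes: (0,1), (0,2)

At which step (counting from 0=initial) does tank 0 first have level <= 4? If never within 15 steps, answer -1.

Answer: -1

Derivation:
Step 1: flows [0->1,2->0] -> levels [7 1 9]
Step 2: flows [0->1,2->0] -> levels [7 2 8]
Step 3: flows [0->1,2->0] -> levels [7 3 7]
Step 4: flows [0->1,0=2] -> levels [6 4 7]
Step 5: flows [0->1,2->0] -> levels [6 5 6]
Step 6: flows [0->1,0=2] -> levels [5 6 6]
Step 7: flows [1->0,2->0] -> levels [7 5 5]
Step 8: flows [0->1,0->2] -> levels [5 6 6]
  -> period-2 cycle (repeats step 6); tank 0 never drops to <=4
Tank 0 never reaches <=4 within 15 steps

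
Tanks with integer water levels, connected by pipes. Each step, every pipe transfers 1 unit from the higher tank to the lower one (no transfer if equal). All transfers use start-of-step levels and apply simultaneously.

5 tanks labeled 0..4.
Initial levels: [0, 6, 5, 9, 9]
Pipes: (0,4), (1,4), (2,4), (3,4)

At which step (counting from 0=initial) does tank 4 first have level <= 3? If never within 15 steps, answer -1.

Step 1: flows [4->0,4->1,4->2,3=4] -> levels [1 7 6 9 6]
Step 2: flows [4->0,1->4,2=4,3->4] -> levels [2 6 6 8 7]
Step 3: flows [4->0,4->1,4->2,3->4] -> levels [3 7 7 7 5]
Step 4: flows [4->0,1->4,2->4,3->4] -> levels [4 6 6 6 7]
Step 5: flows [4->0,4->1,4->2,4->3] -> levels [5 7 7 7 3]
Tank 4 first reaches <=3 at step 5

Answer: 5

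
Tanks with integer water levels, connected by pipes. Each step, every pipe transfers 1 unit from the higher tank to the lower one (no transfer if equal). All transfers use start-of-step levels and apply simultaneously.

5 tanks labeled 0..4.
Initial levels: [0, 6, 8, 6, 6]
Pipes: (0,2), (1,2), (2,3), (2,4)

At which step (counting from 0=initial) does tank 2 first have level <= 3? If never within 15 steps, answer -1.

Answer: 5

Derivation:
Step 1: flows [2->0,2->1,2->3,2->4] -> levels [1 7 4 7 7]
Step 2: flows [2->0,1->2,3->2,4->2] -> levels [2 6 6 6 6]
Step 3: flows [2->0,1=2,2=3,2=4] -> levels [3 6 5 6 6]
Step 4: flows [2->0,1->2,3->2,4->2] -> levels [4 5 7 5 5]
Step 5: flows [2->0,2->1,2->3,2->4] -> levels [5 6 3 6 6]
Tank 2 first reaches <=3 at step 5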